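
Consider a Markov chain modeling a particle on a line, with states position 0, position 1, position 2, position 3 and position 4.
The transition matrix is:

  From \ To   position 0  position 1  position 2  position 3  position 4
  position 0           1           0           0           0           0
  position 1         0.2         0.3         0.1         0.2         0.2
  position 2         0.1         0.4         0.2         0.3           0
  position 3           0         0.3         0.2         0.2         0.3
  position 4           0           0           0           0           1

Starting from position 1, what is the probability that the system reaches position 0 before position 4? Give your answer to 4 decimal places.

Let h(s) be the probability of absorption at position 0 starting from transient state s. Then h(position 0) = 1 and h(position 4) = 0. By first-step analysis:
h(position 1) = 0.2·1 + 0.3·h(position 1) + 0.1·h(position 2) + 0.2·h(position 3) + 0.2·0
h(position 2) = 0.1·1 + 0.4·h(position 1) + 0.2·h(position 2) + 0.3·h(position 3)
h(position 3) = 0.3·h(position 1) + 0.2·h(position 2) + 0.2·h(position 3) + 0.3·0
Solving: h(position 1) = 0.4252, h(position 2) = 0.4385, h(position 3) = 0.2691.
Starting from position 1, the probability is 0.4252.

0.4252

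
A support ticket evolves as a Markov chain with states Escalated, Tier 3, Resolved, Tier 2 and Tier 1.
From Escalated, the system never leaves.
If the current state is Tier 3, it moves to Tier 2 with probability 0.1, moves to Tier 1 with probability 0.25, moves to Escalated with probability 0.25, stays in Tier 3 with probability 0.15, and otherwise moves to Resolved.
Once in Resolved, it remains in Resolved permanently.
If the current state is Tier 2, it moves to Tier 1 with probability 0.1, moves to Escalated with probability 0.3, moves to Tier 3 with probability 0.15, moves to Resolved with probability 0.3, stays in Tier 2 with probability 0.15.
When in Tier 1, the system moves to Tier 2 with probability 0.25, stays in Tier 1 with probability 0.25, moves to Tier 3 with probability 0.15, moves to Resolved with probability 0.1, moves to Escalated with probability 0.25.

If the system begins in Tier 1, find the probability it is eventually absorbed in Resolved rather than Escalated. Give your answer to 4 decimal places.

0.3863

Let h(s) be the probability of absorption at Resolved starting from transient state s. Then h(Resolved) = 1 and h(Escalated) = 0. By first-step analysis:
h(Tier 3) = 0.25·0 + 0.15·h(Tier 3) + 0.25·1 + 0.1·h(Tier 2) + 0.25·h(Tier 1)
h(Tier 2) = 0.3·0 + 0.15·h(Tier 3) + 0.3·1 + 0.15·h(Tier 2) + 0.1·h(Tier 1)
h(Tier 1) = 0.25·0 + 0.15·h(Tier 3) + 0.1·1 + 0.25·h(Tier 2) + 0.25·h(Tier 1)
Solving: h(Tier 3) = 0.4642, h(Tier 2) = 0.4803, h(Tier 1) = 0.3863.
Starting from Tier 1, the probability is 0.3863.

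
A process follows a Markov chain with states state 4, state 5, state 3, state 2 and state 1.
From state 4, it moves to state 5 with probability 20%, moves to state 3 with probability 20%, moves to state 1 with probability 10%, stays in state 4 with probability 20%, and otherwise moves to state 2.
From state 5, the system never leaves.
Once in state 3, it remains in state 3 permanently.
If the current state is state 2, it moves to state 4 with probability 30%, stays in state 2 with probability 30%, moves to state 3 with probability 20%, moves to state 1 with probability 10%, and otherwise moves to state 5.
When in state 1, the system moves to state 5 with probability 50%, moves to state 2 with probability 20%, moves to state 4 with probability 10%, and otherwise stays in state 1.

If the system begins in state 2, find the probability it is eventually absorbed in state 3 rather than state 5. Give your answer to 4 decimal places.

0.5116

Let h(s) be the probability of absorption at state 3 starting from transient state s. Then h(state 3) = 1 and h(state 5) = 0. By first-step analysis:
h(state 4) = 0.2·h(state 4) + 0.2·0 + 0.2·1 + 0.3·h(state 2) + 0.1·h(state 1)
h(state 2) = 0.3·h(state 4) + 0.1·0 + 0.2·1 + 0.3·h(state 2) + 0.1·h(state 1)
h(state 1) = 0.1·h(state 4) + 0.5·0 + 0.2·h(state 2) + 0.2·h(state 1)
Solving: h(state 4) = 0.4651, h(state 2) = 0.5116, h(state 1) = 0.1860.
Starting from state 2, the probability is 0.5116.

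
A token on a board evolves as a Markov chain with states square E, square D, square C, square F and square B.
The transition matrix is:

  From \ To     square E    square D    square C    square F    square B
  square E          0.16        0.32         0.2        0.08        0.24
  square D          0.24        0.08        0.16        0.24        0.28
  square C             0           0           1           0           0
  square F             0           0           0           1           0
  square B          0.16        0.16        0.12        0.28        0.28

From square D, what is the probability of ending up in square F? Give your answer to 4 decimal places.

0.5816

Let h(s) be the probability of absorption at square F starting from transient state s. Then h(square F) = 1 and h(square C) = 0. By first-step analysis:
h(square E) = 0.16·h(square E) + 0.32·h(square D) + 0.2·0 + 0.08·1 + 0.24·h(square B)
h(square D) = 0.24·h(square E) + 0.08·h(square D) + 0.16·0 + 0.24·1 + 0.28·h(square B)
h(square B) = 0.16·h(square E) + 0.16·h(square D) + 0.12·0 + 0.28·1 + 0.28·h(square B)
Solving: h(square E) = 0.4964, h(square D) = 0.5816, h(square B) = 0.6284.
Starting from square D, the probability is 0.5816.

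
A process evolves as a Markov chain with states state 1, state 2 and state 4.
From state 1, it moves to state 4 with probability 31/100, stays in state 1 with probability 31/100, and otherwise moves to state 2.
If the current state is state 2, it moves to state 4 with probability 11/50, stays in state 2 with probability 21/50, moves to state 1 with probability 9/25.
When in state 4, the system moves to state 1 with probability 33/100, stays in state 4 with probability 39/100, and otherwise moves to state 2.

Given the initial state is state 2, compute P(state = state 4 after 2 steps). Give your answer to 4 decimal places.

0.2898

Sum over the intermediate state after 1 step:
P = P(state 2→state 1)·P(state 1→state 4) + P(state 2→state 2)·P(state 2→state 4) + P(state 2→state 4)·P(state 4→state 4)
  = 0.36×0.31 + 0.42×0.22 + 0.22×0.39
  = 0.1116 + 0.0924 + 0.0858 = 0.2898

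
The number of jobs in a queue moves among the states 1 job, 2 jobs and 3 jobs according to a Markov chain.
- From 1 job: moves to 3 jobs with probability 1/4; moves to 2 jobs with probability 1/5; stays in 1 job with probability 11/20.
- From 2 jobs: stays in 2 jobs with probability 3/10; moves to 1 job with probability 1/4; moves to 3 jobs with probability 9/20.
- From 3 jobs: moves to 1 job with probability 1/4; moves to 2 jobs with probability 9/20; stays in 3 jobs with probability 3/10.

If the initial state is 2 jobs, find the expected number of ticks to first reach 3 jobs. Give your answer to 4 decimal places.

2.6415

Let t(s) be the expected number of ticks to first reach 3 jobs from state s, with t(3 jobs) = 0. Conditioning on the first tick:
t(1 job) = 1 + 0.55·t(1 job) + 0.2·t(2 jobs)
t(2 jobs) = 1 + 0.25·t(1 job) + 0.3·t(2 jobs)
Solving: t(1 job) = 3.3962, t(2 jobs) = 2.6415.
Expected ticks from 2 jobs to 3 jobs: 2.6415.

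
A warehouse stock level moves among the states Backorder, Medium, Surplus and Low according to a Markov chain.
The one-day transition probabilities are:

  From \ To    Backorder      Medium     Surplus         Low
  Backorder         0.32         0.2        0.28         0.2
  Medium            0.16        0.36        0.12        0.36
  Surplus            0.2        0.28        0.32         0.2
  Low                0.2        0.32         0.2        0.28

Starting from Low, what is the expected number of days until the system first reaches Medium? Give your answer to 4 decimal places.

Let t(s) be the expected number of days to first reach Medium from state s, with t(Medium) = 0. Conditioning on the first day:
t(Backorder) = 1 + 0.32·t(Backorder) + 0.28·t(Surplus) + 0.2·t(Low)
t(Surplus) = 1 + 0.2·t(Backorder) + 0.32·t(Surplus) + 0.2·t(Low)
t(Low) = 1 + 0.2·t(Backorder) + 0.2·t(Surplus) + 0.28·t(Low)
Solving: t(Backorder) = 4.0327, t(Surplus) = 3.6967, t(Low) = 3.5359.
Expected days from Low to Medium: 3.5359.

3.5359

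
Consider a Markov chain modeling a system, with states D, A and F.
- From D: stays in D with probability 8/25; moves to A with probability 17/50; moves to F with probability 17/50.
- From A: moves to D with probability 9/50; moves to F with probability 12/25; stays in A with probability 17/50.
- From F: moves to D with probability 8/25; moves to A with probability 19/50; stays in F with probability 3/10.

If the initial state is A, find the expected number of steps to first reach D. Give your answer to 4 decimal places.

Let t(s) be the expected number of steps to first reach D from state s, with t(D) = 0. Conditioning on the first step:
t(A) = 1 + 0.34·t(A) + 0.48·t(F)
t(F) = 1 + 0.38·t(A) + 0.3·t(F)
Solving: t(A) = 4.2203, t(F) = 3.7196.
Expected steps from A to D: 4.2203.

4.2203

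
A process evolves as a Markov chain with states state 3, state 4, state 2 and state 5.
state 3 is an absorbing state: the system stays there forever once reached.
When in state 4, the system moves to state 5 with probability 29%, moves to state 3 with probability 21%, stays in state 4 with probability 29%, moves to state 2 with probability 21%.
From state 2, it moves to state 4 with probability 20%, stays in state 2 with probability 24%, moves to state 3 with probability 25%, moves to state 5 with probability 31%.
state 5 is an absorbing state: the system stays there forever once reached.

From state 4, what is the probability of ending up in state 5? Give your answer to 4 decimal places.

0.5738

Let h(s) be the probability of absorption at state 5 starting from transient state s. Then h(state 5) = 1 and h(state 3) = 0. By first-step analysis:
h(state 4) = 0.21·0 + 0.29·h(state 4) + 0.21·h(state 2) + 0.29·1
h(state 2) = 0.25·0 + 0.2·h(state 4) + 0.24·h(state 2) + 0.31·1
Solving: h(state 4) = 0.5738, h(state 2) = 0.5589.
Starting from state 4, the probability is 0.5738.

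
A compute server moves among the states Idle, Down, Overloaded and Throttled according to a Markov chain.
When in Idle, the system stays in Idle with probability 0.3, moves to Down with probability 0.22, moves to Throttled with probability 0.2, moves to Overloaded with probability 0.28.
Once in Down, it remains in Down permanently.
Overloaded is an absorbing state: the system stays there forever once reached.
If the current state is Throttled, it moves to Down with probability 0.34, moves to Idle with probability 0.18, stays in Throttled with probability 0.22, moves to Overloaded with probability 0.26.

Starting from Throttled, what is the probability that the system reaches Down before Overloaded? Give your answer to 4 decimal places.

0.5443

Let h(s) be the probability of absorption at Down starting from transient state s. Then h(Down) = 1 and h(Overloaded) = 0. By first-step analysis:
h(Idle) = 0.3·h(Idle) + 0.22·1 + 0.28·0 + 0.2·h(Throttled)
h(Throttled) = 0.18·h(Idle) + 0.34·1 + 0.26·0 + 0.22·h(Throttled)
Solving: h(Idle) = 0.4698, h(Throttled) = 0.5443.
Starting from Throttled, the probability is 0.5443.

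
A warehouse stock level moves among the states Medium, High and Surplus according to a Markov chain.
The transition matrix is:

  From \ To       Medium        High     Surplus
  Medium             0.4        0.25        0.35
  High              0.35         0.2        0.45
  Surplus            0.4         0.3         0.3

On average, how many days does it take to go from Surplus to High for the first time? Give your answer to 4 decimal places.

3.5714

Let t(s) be the expected number of days to first reach High from state s, with t(High) = 0. Conditioning on the first day:
t(Medium) = 1 + 0.4·t(Medium) + 0.35·t(Surplus)
t(Surplus) = 1 + 0.4·t(Medium) + 0.3·t(Surplus)
Solving: t(Medium) = 3.7500, t(Surplus) = 3.5714.
Expected days from Surplus to High: 3.5714.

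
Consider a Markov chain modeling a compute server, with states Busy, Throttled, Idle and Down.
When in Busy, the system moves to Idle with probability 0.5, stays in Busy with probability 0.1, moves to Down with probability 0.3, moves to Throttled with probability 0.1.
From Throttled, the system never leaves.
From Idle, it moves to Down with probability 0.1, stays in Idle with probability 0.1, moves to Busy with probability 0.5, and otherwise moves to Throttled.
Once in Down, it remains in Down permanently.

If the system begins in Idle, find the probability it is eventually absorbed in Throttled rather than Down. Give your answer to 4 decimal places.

0.5714

Let h(s) be the probability of absorption at Throttled starting from transient state s. Then h(Throttled) = 1 and h(Down) = 0. By first-step analysis:
h(Busy) = 0.1·h(Busy) + 0.1·1 + 0.5·h(Idle) + 0.3·0
h(Idle) = 0.5·h(Busy) + 0.3·1 + 0.1·h(Idle) + 0.1·0
Solving: h(Busy) = 0.4286, h(Idle) = 0.5714.
Starting from Idle, the probability is 0.5714.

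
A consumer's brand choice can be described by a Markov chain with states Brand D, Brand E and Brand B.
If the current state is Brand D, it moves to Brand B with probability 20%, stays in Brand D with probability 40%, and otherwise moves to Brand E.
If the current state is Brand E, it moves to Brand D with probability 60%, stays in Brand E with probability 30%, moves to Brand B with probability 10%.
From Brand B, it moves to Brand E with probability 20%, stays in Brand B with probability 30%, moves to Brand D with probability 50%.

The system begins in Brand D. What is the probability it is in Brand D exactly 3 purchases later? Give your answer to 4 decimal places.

0.4820

Propagate the distribution vector 3 purchases from Brand D.
After 0 purchases: (1.0000, 0.0000, 0.0000)
After 1 purchase: (0.4000, 0.4000, 0.2000)
After 2 purchases: (0.5000, 0.3200, 0.1800)
After 3 purchases: (0.4820, 0.3320, 0.1860)
P(in Brand D after 3 purchases) = 0.4820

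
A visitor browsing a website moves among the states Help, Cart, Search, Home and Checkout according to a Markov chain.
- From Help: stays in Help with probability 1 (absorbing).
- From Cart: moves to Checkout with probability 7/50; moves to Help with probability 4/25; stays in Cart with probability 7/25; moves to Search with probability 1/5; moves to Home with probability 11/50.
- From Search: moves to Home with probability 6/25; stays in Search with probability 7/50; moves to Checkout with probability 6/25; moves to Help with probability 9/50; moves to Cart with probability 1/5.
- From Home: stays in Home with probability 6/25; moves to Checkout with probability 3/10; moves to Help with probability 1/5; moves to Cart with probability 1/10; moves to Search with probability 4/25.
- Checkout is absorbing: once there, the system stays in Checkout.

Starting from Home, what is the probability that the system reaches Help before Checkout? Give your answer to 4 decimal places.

Let h(s) be the probability of absorption at Help starting from transient state s. Then h(Help) = 1 and h(Checkout) = 0. By first-step analysis:
h(Cart) = 0.16·1 + 0.28·h(Cart) + 0.2·h(Search) + 0.22·h(Home) + 0.14·0
h(Search) = 0.18·1 + 0.2·h(Cart) + 0.14·h(Search) + 0.24·h(Home) + 0.24·0
h(Home) = 0.2·1 + 0.1·h(Cart) + 0.16·h(Search) + 0.24·h(Home) + 0.3·0
Solving: h(Cart) = 0.4703, h(Search) = 0.4349, h(Home) = 0.4166.
Starting from Home, the probability is 0.4166.

0.4166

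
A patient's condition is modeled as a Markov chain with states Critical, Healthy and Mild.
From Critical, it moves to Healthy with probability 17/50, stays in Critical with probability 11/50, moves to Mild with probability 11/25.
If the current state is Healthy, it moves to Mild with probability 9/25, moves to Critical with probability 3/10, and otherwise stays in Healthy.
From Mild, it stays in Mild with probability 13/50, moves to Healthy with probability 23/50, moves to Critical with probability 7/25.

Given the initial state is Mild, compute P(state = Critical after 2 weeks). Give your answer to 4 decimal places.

Sum over the intermediate state after 1 week:
P = P(Mild→Critical)·P(Critical→Critical) + P(Mild→Healthy)·P(Healthy→Critical) + P(Mild→Mild)·P(Mild→Critical)
  = 0.28×0.22 + 0.46×0.3 + 0.26×0.28
  = 0.0616 + 0.1380 + 0.0728 = 0.2724

0.2724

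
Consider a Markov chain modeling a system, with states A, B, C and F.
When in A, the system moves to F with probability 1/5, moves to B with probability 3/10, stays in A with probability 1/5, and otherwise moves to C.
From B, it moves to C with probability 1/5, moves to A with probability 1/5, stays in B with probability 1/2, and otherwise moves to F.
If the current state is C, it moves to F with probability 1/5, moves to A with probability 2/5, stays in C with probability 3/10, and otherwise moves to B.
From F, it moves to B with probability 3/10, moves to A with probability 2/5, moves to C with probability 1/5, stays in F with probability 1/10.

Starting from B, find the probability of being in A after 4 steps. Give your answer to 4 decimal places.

Propagate the distribution vector 4 steps from B.
After 0 steps: (0.0000, 1.0000, 0.0000, 0.0000)
After 1 step: (0.2000, 0.5000, 0.2000, 0.1000)
After 2 steps: (0.2600, 0.3600, 0.2400, 0.1400)
After 3 steps: (0.2760, 0.3240, 0.2500, 0.1500)
After 4 steps: (0.2800, 0.3148, 0.2526, 0.1526)
P(in A after 4 steps) = 0.2800

0.2800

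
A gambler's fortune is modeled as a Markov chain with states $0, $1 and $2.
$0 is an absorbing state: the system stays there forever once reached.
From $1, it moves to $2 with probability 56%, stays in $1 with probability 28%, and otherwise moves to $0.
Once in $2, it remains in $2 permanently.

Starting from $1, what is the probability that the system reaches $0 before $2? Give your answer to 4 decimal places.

0.2222

Let h(s) be the probability of absorption at $0 starting from transient state s. Then h($0) = 1 and h($2) = 0. By first-step analysis:
h($1) = 0.16·1 + 0.28·h($1) + 0.56·0
Solving: h($1) = 0.2222.
Starting from $1, the probability is 0.2222.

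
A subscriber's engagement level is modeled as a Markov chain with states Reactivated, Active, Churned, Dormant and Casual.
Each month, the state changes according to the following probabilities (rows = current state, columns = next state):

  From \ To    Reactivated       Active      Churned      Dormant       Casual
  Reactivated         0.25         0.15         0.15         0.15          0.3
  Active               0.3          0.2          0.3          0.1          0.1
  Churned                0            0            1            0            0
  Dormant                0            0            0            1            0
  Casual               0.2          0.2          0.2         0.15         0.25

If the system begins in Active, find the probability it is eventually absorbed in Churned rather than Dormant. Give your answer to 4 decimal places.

0.6637

Let h(s) be the probability of absorption at Churned starting from transient state s. Then h(Churned) = 1 and h(Dormant) = 0. By first-step analysis:
h(Reactivated) = 0.25·h(Reactivated) + 0.15·h(Active) + 0.15·1 + 0.15·0 + 0.3·h(Casual)
h(Active) = 0.3·h(Reactivated) + 0.2·h(Active) + 0.3·1 + 0.1·0 + 0.1·h(Casual)
h(Casual) = 0.2·h(Reactivated) + 0.2·h(Active) + 0.2·1 + 0.15·0 + 0.25·h(Casual)
Solving: h(Reactivated) = 0.5711, h(Active) = 0.6637, h(Casual) = 0.5959.
Starting from Active, the probability is 0.6637.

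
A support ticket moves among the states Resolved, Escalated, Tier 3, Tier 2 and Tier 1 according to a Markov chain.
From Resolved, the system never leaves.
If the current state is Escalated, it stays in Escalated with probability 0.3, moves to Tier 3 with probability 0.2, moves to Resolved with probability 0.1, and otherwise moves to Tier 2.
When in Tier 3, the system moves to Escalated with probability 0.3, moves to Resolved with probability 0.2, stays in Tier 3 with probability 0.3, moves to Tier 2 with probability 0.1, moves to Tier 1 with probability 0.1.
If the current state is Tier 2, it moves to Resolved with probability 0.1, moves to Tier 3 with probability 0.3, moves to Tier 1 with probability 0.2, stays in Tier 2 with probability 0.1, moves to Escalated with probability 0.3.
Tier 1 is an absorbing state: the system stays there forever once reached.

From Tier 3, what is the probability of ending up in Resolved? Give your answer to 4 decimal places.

0.6292

Let h(s) be the probability of absorption at Resolved starting from transient state s. Then h(Resolved) = 1 and h(Tier 1) = 0. By first-step analysis:
h(Escalated) = 0.1·1 + 0.3·h(Escalated) + 0.2·h(Tier 3) + 0.4·h(Tier 2)
h(Tier 3) = 0.2·1 + 0.3·h(Escalated) + 0.3·h(Tier 3) + 0.1·h(Tier 2) + 0.1·0
h(Tier 2) = 0.1·1 + 0.3·h(Escalated) + 0.3·h(Tier 3) + 0.1·h(Tier 2) + 0.2·0
Solving: h(Escalated) = 0.6250, h(Tier 3) = 0.6292, h(Tier 2) = 0.5292.
Starting from Tier 3, the probability is 0.6292.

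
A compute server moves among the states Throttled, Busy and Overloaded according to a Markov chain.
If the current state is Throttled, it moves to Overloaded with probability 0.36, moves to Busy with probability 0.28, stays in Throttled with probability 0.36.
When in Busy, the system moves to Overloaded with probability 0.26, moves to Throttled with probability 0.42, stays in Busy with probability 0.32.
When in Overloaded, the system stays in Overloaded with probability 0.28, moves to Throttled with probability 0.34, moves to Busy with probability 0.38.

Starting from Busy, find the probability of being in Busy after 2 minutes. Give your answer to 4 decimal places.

Sum over the intermediate state after 1 minute:
P = P(Busy→Throttled)·P(Throttled→Busy) + P(Busy→Busy)·P(Busy→Busy) + P(Busy→Overloaded)·P(Overloaded→Busy)
  = 0.42×0.28 + 0.32×0.32 + 0.26×0.38
  = 0.1176 + 0.1024 + 0.0988 = 0.3188

0.3188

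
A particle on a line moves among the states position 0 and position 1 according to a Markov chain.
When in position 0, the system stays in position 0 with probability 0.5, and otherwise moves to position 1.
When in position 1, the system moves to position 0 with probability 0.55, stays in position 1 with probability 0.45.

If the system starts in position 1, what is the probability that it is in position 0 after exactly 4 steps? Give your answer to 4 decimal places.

0.5238

Propagate the distribution vector 4 steps from position 1.
After 0 steps: (0.0000, 1.0000)
After 1 step: (0.5500, 0.4500)
After 2 steps: (0.5225, 0.4775)
After 3 steps: (0.5239, 0.4761)
After 4 steps: (0.5238, 0.4762)
P(in position 0 after 4 steps) = 0.5238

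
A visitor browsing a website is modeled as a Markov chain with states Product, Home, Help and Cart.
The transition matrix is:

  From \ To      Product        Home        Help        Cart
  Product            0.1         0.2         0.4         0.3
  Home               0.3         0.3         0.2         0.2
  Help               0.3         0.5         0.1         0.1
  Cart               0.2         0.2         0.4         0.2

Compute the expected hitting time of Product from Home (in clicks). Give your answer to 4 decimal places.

3.5443

Let t(s) be the expected number of clicks to first reach Product from state s, with t(Product) = 0. Conditioning on the first click:
t(Home) = 1 + 0.3·t(Home) + 0.2·t(Help) + 0.2·t(Cart)
t(Help) = 1 + 0.5·t(Home) + 0.1·t(Help) + 0.1·t(Cart)
t(Cart) = 1 + 0.2·t(Home) + 0.4·t(Help) + 0.2·t(Cart)
Solving: t(Home) = 3.5443, t(Help) = 3.5127, t(Cart) = 3.8924.
Expected clicks from Home to Product: 3.5443.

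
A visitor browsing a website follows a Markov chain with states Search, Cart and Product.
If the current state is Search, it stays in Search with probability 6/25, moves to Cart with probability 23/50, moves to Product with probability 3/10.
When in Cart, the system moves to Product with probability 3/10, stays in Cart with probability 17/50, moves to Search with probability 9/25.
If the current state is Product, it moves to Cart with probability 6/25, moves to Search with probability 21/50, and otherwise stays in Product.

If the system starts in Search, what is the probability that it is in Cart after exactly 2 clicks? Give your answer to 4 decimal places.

Sum over the intermediate state after 1 click:
P = P(Search→Search)·P(Search→Cart) + P(Search→Cart)·P(Cart→Cart) + P(Search→Product)·P(Product→Cart)
  = 0.24×0.46 + 0.46×0.34 + 0.3×0.24
  = 0.1104 + 0.1564 + 0.0720 = 0.3388

0.3388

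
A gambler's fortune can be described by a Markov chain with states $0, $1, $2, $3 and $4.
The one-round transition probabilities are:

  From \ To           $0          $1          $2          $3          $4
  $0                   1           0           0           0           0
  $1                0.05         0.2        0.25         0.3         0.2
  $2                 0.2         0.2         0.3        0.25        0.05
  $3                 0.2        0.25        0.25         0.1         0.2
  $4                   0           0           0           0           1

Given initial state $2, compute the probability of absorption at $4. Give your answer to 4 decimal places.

Let h(s) be the probability of absorption at $4 starting from transient state s. Then h($4) = 1 and h($0) = 0. By first-step analysis:
h($1) = 0.05·0 + 0.2·h($1) + 0.25·h($2) + 0.3·h($3) + 0.2·1
h($2) = 0.2·0 + 0.2·h($1) + 0.3·h($2) + 0.25·h($3) + 0.05·1
h($3) = 0.2·0 + 0.25·h($1) + 0.25·h($2) + 0.1·h($3) + 0.2·1
Solving: h($1) = 0.5616, h($2) = 0.4074, h($3) = 0.4914.
Starting from $2, the probability is 0.4074.

0.4074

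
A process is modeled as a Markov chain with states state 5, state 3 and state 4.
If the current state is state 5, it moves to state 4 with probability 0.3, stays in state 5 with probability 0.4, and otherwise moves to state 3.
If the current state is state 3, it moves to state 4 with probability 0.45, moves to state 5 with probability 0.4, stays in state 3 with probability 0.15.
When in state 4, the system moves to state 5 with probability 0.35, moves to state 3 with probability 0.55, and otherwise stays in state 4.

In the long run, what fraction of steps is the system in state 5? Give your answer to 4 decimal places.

Let the stationary distribution be π with π = πP and π_1 + π_2 + π_3 = 1.
π_1 = 0.4·π_1 + 0.4·π_2 + 0.35·π_3
π_2 = 0.3·π_1 + 0.15·π_2 + 0.55·π_3
Solving with the normalization constraint gives π = (0.3855, 0.3240, 0.2905).
So the stationary probability of state 5 is 0.3855.

0.3855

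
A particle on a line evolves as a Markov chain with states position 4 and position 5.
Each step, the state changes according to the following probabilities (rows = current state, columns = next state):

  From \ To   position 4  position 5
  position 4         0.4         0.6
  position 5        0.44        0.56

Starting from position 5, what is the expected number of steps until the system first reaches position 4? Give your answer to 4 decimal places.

2.2727

Let t(s) be the expected number of steps to first reach position 4 from state s, with t(position 4) = 0. Conditioning on the first step:
t(position 5) = 1 + 0.56·t(position 5)
Solving: t(position 5) = 2.2727.
Expected steps from position 5 to position 4: 2.2727.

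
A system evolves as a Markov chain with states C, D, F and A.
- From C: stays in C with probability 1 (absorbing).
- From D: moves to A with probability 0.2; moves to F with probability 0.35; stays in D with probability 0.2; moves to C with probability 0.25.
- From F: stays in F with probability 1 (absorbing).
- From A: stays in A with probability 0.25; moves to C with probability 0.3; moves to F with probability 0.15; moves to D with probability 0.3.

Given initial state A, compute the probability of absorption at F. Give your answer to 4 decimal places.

Let h(s) be the probability of absorption at F starting from transient state s. Then h(F) = 1 and h(C) = 0. By first-step analysis:
h(D) = 0.25·0 + 0.2·h(D) + 0.35·1 + 0.2·h(A)
h(A) = 0.3·0 + 0.3·h(D) + 0.15·1 + 0.25·h(A)
Solving: h(D) = 0.5417, h(A) = 0.4167.
Starting from A, the probability is 0.4167.

0.4167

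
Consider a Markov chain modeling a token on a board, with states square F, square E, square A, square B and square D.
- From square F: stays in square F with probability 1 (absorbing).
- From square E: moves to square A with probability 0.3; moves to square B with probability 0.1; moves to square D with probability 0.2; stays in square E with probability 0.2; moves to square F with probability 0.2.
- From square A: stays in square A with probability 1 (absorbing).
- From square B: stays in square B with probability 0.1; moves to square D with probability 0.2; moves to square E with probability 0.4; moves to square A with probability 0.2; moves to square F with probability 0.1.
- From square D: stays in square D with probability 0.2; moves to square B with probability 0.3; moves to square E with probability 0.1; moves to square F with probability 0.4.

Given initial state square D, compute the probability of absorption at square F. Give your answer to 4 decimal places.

Let h(s) be the probability of absorption at square F starting from transient state s. Then h(square F) = 1 and h(square A) = 0. By first-step analysis:
h(square E) = 0.2·1 + 0.2·h(square E) + 0.3·0 + 0.1·h(square B) + 0.2·h(square D)
h(square B) = 0.1·1 + 0.4·h(square E) + 0.2·0 + 0.1·h(square B) + 0.2·h(square D)
h(square D) = 0.4·1 + 0.1·h(square E) + 0.3·h(square B) + 0.2·h(square D)
Solving: h(square E) = 0.5000, h(square B) = 0.5000, h(square D) = 0.7500.
Starting from square D, the probability is 0.7500.

0.7500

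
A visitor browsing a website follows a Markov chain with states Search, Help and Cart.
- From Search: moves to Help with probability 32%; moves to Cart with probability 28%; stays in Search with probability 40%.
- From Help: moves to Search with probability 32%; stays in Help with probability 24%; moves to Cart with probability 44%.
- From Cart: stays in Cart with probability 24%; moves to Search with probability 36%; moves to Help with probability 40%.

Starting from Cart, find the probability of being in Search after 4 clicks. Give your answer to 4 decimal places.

Propagate the distribution vector 4 clicks from Cart.
After 0 clicks: (0.0000, 0.0000, 1.0000)
After 1 click: (0.3600, 0.4000, 0.2400)
After 2 clicks: (0.3584, 0.3072, 0.3344)
After 3 clicks: (0.3620, 0.3222, 0.3158)
After 4 clicks: (0.3616, 0.3195, 0.3189)
P(in Search after 4 clicks) = 0.3616

0.3616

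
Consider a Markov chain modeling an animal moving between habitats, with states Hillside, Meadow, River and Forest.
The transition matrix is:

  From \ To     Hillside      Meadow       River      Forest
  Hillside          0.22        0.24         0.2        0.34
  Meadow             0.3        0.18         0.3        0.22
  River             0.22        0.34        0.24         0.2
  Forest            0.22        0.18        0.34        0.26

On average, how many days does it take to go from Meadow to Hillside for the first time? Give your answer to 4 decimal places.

Let t(s) be the expected number of days to first reach Hillside from state s, with t(Hillside) = 0. Conditioning on the first day:
t(Meadow) = 1 + 0.18·t(Meadow) + 0.3·t(River) + 0.22·t(Forest)
t(River) = 1 + 0.34·t(Meadow) + 0.24·t(River) + 0.2·t(Forest)
t(Forest) = 1 + 0.18·t(Meadow) + 0.34·t(River) + 0.26·t(Forest)
Solving: t(Meadow) = 3.8634, t(River) = 4.1487, t(Forest) = 4.1973.
Expected days from Meadow to Hillside: 3.8634.

3.8634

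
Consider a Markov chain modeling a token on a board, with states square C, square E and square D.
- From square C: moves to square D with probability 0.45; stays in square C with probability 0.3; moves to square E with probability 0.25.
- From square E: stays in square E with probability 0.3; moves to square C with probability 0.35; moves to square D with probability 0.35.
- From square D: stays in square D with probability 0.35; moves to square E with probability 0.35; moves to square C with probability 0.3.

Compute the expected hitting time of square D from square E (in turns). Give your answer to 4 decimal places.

Let t(s) be the expected number of turns to first reach square D from state s, with t(square D) = 0. Conditioning on the first turn:
t(square C) = 1 + 0.3·t(square C) + 0.25·t(square E)
t(square E) = 1 + 0.35·t(square C) + 0.3·t(square E)
Solving: t(square C) = 2.3602, t(square E) = 2.6087.
Expected turns from square E to square D: 2.6087.

2.6087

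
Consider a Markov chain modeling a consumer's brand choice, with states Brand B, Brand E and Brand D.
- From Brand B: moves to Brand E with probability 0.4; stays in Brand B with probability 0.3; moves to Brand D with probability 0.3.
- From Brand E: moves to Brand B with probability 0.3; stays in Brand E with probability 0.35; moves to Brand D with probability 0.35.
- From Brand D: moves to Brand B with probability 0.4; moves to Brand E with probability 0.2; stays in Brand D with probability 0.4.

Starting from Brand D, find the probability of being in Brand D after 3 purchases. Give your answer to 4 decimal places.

Propagate the distribution vector 3 purchases from Brand D.
After 0 purchases: (0.0000, 0.0000, 1.0000)
After 1 purchase: (0.4000, 0.2000, 0.4000)
After 2 purchases: (0.3400, 0.3100, 0.3500)
After 3 purchases: (0.3350, 0.3145, 0.3505)
P(in Brand D after 3 purchases) = 0.3505

0.3505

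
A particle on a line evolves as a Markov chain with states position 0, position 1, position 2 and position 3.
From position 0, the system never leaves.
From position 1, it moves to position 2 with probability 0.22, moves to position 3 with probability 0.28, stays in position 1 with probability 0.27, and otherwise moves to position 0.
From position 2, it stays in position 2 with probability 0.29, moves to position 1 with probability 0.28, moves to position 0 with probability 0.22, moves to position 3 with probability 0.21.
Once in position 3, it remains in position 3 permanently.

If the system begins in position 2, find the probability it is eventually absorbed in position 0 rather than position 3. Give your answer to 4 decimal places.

0.4927

Let h(s) be the probability of absorption at position 0 starting from transient state s. Then h(position 0) = 1 and h(position 3) = 0. By first-step analysis:
h(position 1) = 0.23·1 + 0.27·h(position 1) + 0.22·h(position 2) + 0.28·0
h(position 2) = 0.22·1 + 0.28·h(position 1) + 0.29·h(position 2) + 0.21·0
Solving: h(position 1) = 0.4635, h(position 2) = 0.4927.
Starting from position 2, the probability is 0.4927.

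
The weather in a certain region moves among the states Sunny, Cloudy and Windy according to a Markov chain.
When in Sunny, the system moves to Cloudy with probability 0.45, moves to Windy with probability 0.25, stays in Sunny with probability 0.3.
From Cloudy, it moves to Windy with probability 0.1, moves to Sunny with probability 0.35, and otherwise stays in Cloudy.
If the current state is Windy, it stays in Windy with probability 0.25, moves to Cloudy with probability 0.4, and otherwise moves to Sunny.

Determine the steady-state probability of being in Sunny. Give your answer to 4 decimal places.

0.3333

Let the stationary distribution be π with π = πP and π_1 + π_2 + π_3 = 1.
π_1 = 0.3·π_1 + 0.35·π_2 + 0.35·π_3
π_2 = 0.45·π_1 + 0.55·π_2 + 0.4·π_3
Solving with the normalization constraint gives π = (0.3333, 0.4902, 0.1765).
So the stationary probability of Sunny is 0.3333.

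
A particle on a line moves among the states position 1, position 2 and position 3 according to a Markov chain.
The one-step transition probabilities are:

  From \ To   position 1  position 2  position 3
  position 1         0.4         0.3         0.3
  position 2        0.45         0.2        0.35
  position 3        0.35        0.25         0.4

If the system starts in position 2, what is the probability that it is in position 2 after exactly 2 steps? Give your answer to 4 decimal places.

Sum over the intermediate state after 1 step:
P = P(position 2→position 1)·P(position 1→position 2) + P(position 2→position 2)·P(position 2→position 2) + P(position 2→position 3)·P(position 3→position 2)
  = 0.45×0.3 + 0.2×0.2 + 0.35×0.25
  = 0.1350 + 0.0400 + 0.0875 = 0.2625

0.2625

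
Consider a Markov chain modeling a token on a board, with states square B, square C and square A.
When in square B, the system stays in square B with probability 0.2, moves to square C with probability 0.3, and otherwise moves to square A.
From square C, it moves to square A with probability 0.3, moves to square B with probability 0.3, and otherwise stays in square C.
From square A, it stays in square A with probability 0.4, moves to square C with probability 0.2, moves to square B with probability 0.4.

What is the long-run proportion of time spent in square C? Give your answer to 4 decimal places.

0.2887

Let the stationary distribution be π with π = πP and π_1 + π_2 + π_3 = 1.
π_1 = 0.2·π_1 + 0.3·π_2 + 0.4·π_3
π_2 = 0.3·π_1 + 0.4·π_2 + 0.2·π_3
Solving with the normalization constraint gives π = (0.3093, 0.2887, 0.4021).
So the stationary probability of square C is 0.2887.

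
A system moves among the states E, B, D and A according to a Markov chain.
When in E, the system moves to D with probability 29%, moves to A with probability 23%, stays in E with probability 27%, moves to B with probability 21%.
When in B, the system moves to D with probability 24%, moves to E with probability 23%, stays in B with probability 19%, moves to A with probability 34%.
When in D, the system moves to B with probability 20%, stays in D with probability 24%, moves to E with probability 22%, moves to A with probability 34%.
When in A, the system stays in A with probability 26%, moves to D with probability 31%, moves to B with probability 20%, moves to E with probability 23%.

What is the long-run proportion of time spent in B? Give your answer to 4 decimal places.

Let the stationary distribution be π with π = πP and π_1 + π_2 + π_3 + π_4 = 1.
π_1 = 0.27·π_1 + 0.23·π_2 + 0.22·π_3 + 0.23·π_4
π_2 = 0.21·π_1 + 0.19·π_2 + 0.2·π_3 + 0.2·π_4
π_3 = 0.29·π_1 + 0.24·π_2 + 0.24·π_3 + 0.31·π_4
Solving with the normalization constraint gives π = (0.2367, 0.2004, 0.2722, 0.2907).
So the stationary probability of B is 0.2004.

0.2004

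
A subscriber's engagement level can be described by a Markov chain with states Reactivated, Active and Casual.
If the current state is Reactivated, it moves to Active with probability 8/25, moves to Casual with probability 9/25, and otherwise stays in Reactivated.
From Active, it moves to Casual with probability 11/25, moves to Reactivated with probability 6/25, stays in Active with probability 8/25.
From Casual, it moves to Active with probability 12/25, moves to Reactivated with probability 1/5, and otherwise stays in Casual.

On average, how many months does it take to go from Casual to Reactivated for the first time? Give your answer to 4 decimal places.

Let t(s) be the expected number of months to first reach Reactivated from state s, with t(Reactivated) = 0. Conditioning on the first month:
t(Active) = 1 + 0.32·t(Active) + 0.44·t(Casual)
t(Casual) = 1 + 0.48·t(Active) + 0.32·t(Casual)
Solving: t(Active) = 4.4586, t(Casual) = 4.6178.
Expected months from Casual to Reactivated: 4.6178.

4.6178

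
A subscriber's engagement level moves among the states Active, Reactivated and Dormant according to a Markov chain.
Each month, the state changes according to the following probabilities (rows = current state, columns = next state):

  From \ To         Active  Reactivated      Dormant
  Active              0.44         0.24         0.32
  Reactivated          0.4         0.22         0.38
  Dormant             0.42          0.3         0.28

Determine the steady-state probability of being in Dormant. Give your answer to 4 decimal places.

0.3224

Let the stationary distribution be π with π = πP and π_1 + π_2 + π_3 = 1.
π_1 = 0.44·π_1 + 0.4·π_2 + 0.42·π_3
π_2 = 0.24·π_1 + 0.22·π_2 + 0.3·π_3
Solving with the normalization constraint gives π = (0.4234, 0.2543, 0.3224).
So the stationary probability of Dormant is 0.3224.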